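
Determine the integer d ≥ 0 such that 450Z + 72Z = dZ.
In the PID Z, (a, b) is generated by gcd(a, b). Compute gcd(450, 72) with the extended Euclidean algorithm, tracking rows (r, s, t) with s·450 + t·72 = r:
  row A: (450, 1, 0)   [1·450 + 0·72 = 450]
  row B: (72, 0, 1)   [0·450 + 1·72 = 72]
  450 = 6·72 + 18   → row C = row A − 6·row B = (18, 1, −6)   [check: 1·450 − 6·72 = 18]
  72 = 4·18 + 0   → remainder 0, stop. gcd = 18 (last nonzero row C).
So gcd(450, 72) = 18, with Bézout identity 1·450 − 6·72 = 18. Containment (⊇): the Bézout identity exhibits 18 as an element of (450, 72), giving (18) ⊆ (450, 72). Containment (⊆): since 18 | 450 and 18 | 72 (450 = 18·25, 72 = 18·4), every Z-linear combination of 450 and 72 is divisible by 18, so (450, 72) ⊆ (18). Therefore (450, 72) = (18), d = 18.

Final answer: (450, 72) = (18); d = 18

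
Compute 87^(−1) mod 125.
87^(−1) ≡ 23 (mod 125)

Apply the extended Euclidean algorithm to (125, 87), tracking rows (r, s, t) with s·125 + t·87 = r. Each division r_prev = q·r_cur + r_new produces the new row as (previous row) − q·(current row):
  row A: (125, 1, 0)   [1·125 + 0·87 = 125]
  row B: (87, 0, 1)   [0·125 + 1·87 = 87]
  125 = 1·87 + 38   → row C = row A − 1·row B = (38, 1, −1)   [check: 1·125 − 1·87 = 38]
  87 = 2·38 + 11   → row D = row B − 2·row C = (11, −2, 3)   [check: −2·125 + 3·87 = 11]
  38 = 3·11 + 5   → row E = row C − 3·row D = (5, 7, −10)   [check: 7·125 − 10·87 = 5]
  11 = 2·5 + 1   → row F = row D − 2·row E = (1, −16, 23)   [check: −16·125 + 23·87 = 1]
  5 = 5·1 + 0   → remainder 0, stop. gcd = 1 (last nonzero row F).
The gcd is 1, so 87 is invertible mod 125. The last nonzero row gives −16·125 + 23·87 = 1, so t = 23. So 87^(−1) ≡ 23 (mod 125). Verify: 87 · 23 = 2001 ≡ 1 (mod 125). ✓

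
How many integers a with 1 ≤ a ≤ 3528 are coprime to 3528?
The number of a ∈ {1, ..., 3528} with gcd(a, 3528) = 1 is by definition Euler's totient φ(3528). φ is multiplicative, with φ(p^e) = p^e − p^(e−1). Factorise 3528 = 2^3 · 3^2 · 7^2. Then
  φ(3528) = (2^3 − 2^2) · (3^2 − 3^1) · (7^2 − 7^1) = 4 · 6 · 42 = 1008.
So there are 1008 such integers.

Final answer: 1008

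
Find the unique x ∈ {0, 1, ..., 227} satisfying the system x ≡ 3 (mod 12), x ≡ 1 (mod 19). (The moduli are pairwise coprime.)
x ≡ 39 (mod 228); the representative in [0, 228) is 39

The moduli 12, 19 are pairwise coprime, so by the CRT there is a unique solution mod 12·19 = 228.
Solve by successive substitution. Start with x ≡ 3 (mod 12).
  Combine with x ≡ 1 (mod 19): write x = 3 + 12·t and require 3 + 12·t ≡ 1 (mod 19), i.e. 12·t ≡ 1 − 3 ≡ 17 (mod 19). Since 12^(−1) ≡ 8 (mod 19), t ≡ 8·17 ≡ 3 (mod 19). So x ≡ 3 + 12·3 = 39 (mod 228).
Unique solution in [0, 228): x = 39.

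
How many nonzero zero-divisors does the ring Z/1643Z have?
Z/1643Z has 82 nonzero zero-divisors

In Z/1643Z each nonzero element is either a unit (gcd with 1643 is 1) or a zero-divisor (gcd > 1). The number of units is φ(1643): factorise 1643 = 31 · 53, so φ(1643) = (31 − 1) · (53 − 1) = 30 · 52 = 1560. The nonzero elements number 1643 − 1 = 1642. Hence the nonzero zero-divisors number 1642 − 1560 = 82.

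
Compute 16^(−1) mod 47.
16^(−1) ≡ 3 (mod 47)

Apply the extended Euclidean algorithm to (47, 16), tracking rows (r, s, t) with s·47 + t·16 = r. Each division r_prev = q·r_cur + r_new produces the new row as (previous row) − q·(current row):
  row A: (47, 1, 0)   [1·47 + 0·16 = 47]
  row B: (16, 0, 1)   [0·47 + 1·16 = 16]
  47 = 2·16 + 15   → row C = row A − 2·row B = (15, 1, −2)   [check: 1·47 − 2·16 = 15]
  16 = 1·15 + 1   → row D = row B − 1·row C = (1, −1, 3)   [check: −1·47 + 3·16 = 1]
  15 = 15·1 + 0   → remainder 0, stop. gcd = 1 (last nonzero row D).
The gcd is 1, so 16 is invertible mod 47. The last nonzero row gives −1·47 + 3·16 = 1, so t = 3. So 16^(−1) ≡ 3 (mod 47). Verify: 16 · 3 = 48 ≡ 1 (mod 47). ✓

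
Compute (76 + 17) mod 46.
1

Reduce the summands first: 76 ≡ 30 (mod 46), so 76 + 17 ≡ 30 + 17 (mod 46). 30 + 17 = 47; 47 = 1·46 + 1, so (76 + 17) mod 46 = 1.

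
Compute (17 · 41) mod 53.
Both factors are already reduced mod 53. 17 · 41 = 697. Dividing by 53: 697 = 13·53 + 8. So (17 · 41) mod 53 = 8.

Final answer: 8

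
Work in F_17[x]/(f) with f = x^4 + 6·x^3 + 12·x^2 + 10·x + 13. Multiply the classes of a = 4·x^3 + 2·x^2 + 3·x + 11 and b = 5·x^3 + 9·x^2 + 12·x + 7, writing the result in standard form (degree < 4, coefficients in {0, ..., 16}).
a · b ≡ 13·x^3 + 14·x^2 + 16·x + 10 (mod f(x))

Multiply as integer polynomials: a · b = 20·x^6 + 46·x^5 + 81·x^4 + 134·x^3 + 149·x^2 + 153·x + 77. Reducing coefficients mod 17: a · b ≡ 3·x^6 + 12·x^5 + 13·x^4 + 15·x^3 + 13·x^2 + 9. Now divide by f(x) = x^4 + 6·x^3 + 12·x^2 + 10·x + 13 in F_17[x], eliminating the leading term at each step:
  leading term 3·x^6: subtract (3·x^2)·f(x) = 3·x^6 + x^5 + 2·x^4 + 13·x^3 + 5·x^2, leaving 11·x^5 + 11·x^4 + 2·x^3 + 8·x^2 + 9 (coefficients mod 17)
  leading term 11·x^5: subtract (11·x)·f(x) = 11·x^5 + 15·x^4 + 13·x^3 + 8·x^2 + 7·x, leaving 13·x^4 + 6·x^3 + 10·x + 9 (coefficients mod 17)
  leading term 13·x^4: subtract (13)·f(x) = 13·x^4 + 10·x^3 + 3·x^2 + 11·x + 16, leaving 13·x^3 + 14·x^2 + 16·x + 10 (coefficients mod 17)
The degree is now < 4, so this is the remainder. Hence a · b ≡ 13·x^3 + 14·x^2 + 16·x + 10 in F_17[x]/(f).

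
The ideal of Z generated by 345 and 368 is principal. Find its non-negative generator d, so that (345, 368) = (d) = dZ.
In the PID Z, (a, b) is generated by gcd(a, b). Compute gcd(368, 345) with the extended Euclidean algorithm, tracking rows (r, s, t) with s·368 + t·345 = r:
  row A: (368, 1, 0)   [1·368 + 0·345 = 368]
  row B: (345, 0, 1)   [0·368 + 1·345 = 345]
  368 = 1·345 + 23   → row C = row A − 1·row B = (23, 1, −1)   [check: 1·368 − 1·345 = 23]
  345 = 15·23 + 0   → remainder 0, stop. gcd = 23 (last nonzero row C).
So gcd(345, 368) = 23, with Bézout identity 1·368 − 1·345 = 23. Containment (⊇): the Bézout identity exhibits 23 as an element of (345, 368), giving (23) ⊆ (345, 368). Containment (⊆): since 23 | 345 and 23 | 368 (345 = 23·15, 368 = 23·16), every Z-linear combination of 345 and 368 is divisible by 23, so (345, 368) ⊆ (23). Therefore (345, 368) = (23), d = 23.

Final answer: (345, 368) = (23); d = 23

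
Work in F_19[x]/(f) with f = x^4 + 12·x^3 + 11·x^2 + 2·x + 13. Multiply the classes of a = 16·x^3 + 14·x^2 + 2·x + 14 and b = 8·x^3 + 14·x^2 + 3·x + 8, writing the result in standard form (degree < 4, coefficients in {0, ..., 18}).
Multiply as integer polynomials: a · b = 128·x^6 + 336·x^5 + 260·x^4 + 310·x^3 + 314·x^2 + 58·x + 112. Reducing coefficients mod 19: a · b ≡ 14·x^6 + 13·x^5 + 13·x^4 + 6·x^3 + 10·x^2 + x + 17. Now divide by f(x) = x^4 + 12·x^3 + 11·x^2 + 2·x + 13 in F_19[x], eliminating the leading term at each step:
  leading term 14·x^6: subtract (14·x^2)·f(x) = 14·x^6 + 16·x^5 + 2·x^4 + 9·x^3 + 11·x^2, leaving 16·x^5 + 11·x^4 + 16·x^3 + 18·x^2 + x + 17 (coefficients mod 19)
  leading term 16·x^5: subtract (16·x)·f(x) = 16·x^5 + 2·x^4 + 5·x^3 + 13·x^2 + 18·x, leaving 9·x^4 + 11·x^3 + 5·x^2 + 2·x + 17 (coefficients mod 19)
  leading term 9·x^4: subtract (9)·f(x) = 9·x^4 + 13·x^3 + 4·x^2 + 18·x + 3, leaving 17·x^3 + x^2 + 3·x + 14 (coefficients mod 19)
The degree is now < 4, so this is the remainder. Hence a · b ≡ 17·x^3 + x^2 + 3·x + 14 in F_19[x]/(f).

Final answer: a · b ≡ 17·x^3 + x^2 + 3·x + 14 (mod f(x))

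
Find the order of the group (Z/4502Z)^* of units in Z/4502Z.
(Z/4502Z)^* consists of the classes a with gcd(a, 4502) = 1, so its order is φ(4502). φ is multiplicative, with φ(p^e) = p^e − p^(e−1). Factorise 4502 = 2 · 2251. Then
  φ(4502) = (2 − 1) · (2251 − 1) = 1 · 2250 = 2250.
Thus |(Z/4502Z)^*| = 2250.

Final answer: |(Z/4502Z)^*| = 2250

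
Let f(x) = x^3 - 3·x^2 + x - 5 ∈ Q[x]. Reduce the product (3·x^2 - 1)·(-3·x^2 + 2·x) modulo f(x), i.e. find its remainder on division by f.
a · b ≡ -51·x^2 - 26·x - 105 (mod f(x))

First multiply in Q[x] without reducing: a · b = -9·x^4 + 6·x^3 + 3·x^2 - 2·x. Now divide by f(x) = x^3 - 3·x^2 + x - 5, eliminating the leading term at each step:
  leading term -9·x^4: subtract (-9·x)·f(x) = -9·x^4 + 27·x^3 - 9·x^2 + 45·x, leaving -21·x^3 + 12·x^2 - 47·x
  leading term -21·x^3: subtract (-21)·f(x) = -21·x^3 + 63·x^2 - 21·x + 105, leaving -51·x^2 - 26·x - 105
The degree is now < 3, so this is the remainder. Hence a · b ≡ -51·x^2 - 26·x - 105 in Q[x]/(f).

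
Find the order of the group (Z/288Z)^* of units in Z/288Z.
|(Z/288Z)^*| = 96

(Z/288Z)^* consists of the classes a with gcd(a, 288) = 1, so its order is φ(288). φ is multiplicative, with φ(p^e) = p^e − p^(e−1). Factorise 288 = 2^5 · 3^2. Then
  φ(288) = (2^5 − 2^4) · (3^2 − 3^1) = 16 · 6 = 96.
Thus |(Z/288Z)^*| = 96.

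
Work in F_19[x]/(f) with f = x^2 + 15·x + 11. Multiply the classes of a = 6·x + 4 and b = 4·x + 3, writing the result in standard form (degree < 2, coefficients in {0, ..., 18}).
Multiply as integer polynomials: a · b = 24·x^2 + 34·x + 12. Reducing coefficients mod 19: a · b ≡ 5·x^2 + 15·x + 12. Now divide by f(x) = x^2 + 15·x + 11 in F_19[x], eliminating the leading term at each step:
  leading term 5·x^2: subtract (5)·f(x) = 5·x^2 + 18·x + 17, leaving 16·x + 14 (coefficients mod 19)
The degree is now < 2, so this is the remainder. Hence a · b ≡ 16·x + 14 in F_19[x]/(f).

Final answer: a · b ≡ 16·x + 14 (mod f(x))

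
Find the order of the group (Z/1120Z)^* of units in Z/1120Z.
(Z/1120Z)^* consists of the classes a with gcd(a, 1120) = 1, so its order is φ(1120). φ is multiplicative, with φ(p^e) = p^e − p^(e−1). Factorise 1120 = 2^5 · 5 · 7. Then
  φ(1120) = (2^5 − 2^4) · (5 − 1) · (7 − 1) = 16 · 4 · 6 = 384.
Thus |(Z/1120Z)^*| = 384.

Final answer: |(Z/1120Z)^*| = 384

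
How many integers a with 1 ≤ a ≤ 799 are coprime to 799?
The number of a ∈ {1, ..., 799} with gcd(a, 799) = 1 is by definition Euler's totient φ(799). φ is multiplicative, with φ(p^e) = p^e − p^(e−1). Factorise 799 = 17 · 47. Then
  φ(799) = (17 − 1) · (47 − 1) = 16 · 46 = 736.
So there are 736 such integers.

Final answer: 736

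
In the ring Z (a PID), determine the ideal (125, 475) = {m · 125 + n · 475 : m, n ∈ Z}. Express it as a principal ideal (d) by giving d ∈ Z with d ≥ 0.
In the PID Z, (a, b) is generated by gcd(a, b). Compute gcd(475, 125) with the extended Euclidean algorithm, tracking rows (r, s, t) with s·475 + t·125 = r:
  row A: (475, 1, 0)   [1·475 + 0·125 = 475]
  row B: (125, 0, 1)   [0·475 + 1·125 = 125]
  475 = 3·125 + 100   → row C = row A − 3·row B = (100, 1, −3)   [check: 1·475 − 3·125 = 100]
  125 = 1·100 + 25   → row D = row B − 1·row C = (25, −1, 4)   [check: −1·475 + 4·125 = 25]
  100 = 4·25 + 0   → remainder 0, stop. gcd = 25 (last nonzero row D).
So gcd(125, 475) = 25, with Bézout identity −1·475 + 4·125 = 25. Containment (⊇): the Bézout identity exhibits 25 as an element of (125, 475), giving (25) ⊆ (125, 475). Containment (⊆): since 25 | 125 and 25 | 475 (125 = 25·5, 475 = 25·19), every Z-linear combination of 125 and 475 is divisible by 25, so (125, 475) ⊆ (25). Therefore (125, 475) = (25), d = 25.

Final answer: (125, 475) = (25); d = 25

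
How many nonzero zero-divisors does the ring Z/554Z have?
In Z/554Z each nonzero element is either a unit (gcd with 554 is 1) or a zero-divisor (gcd > 1). The number of units is φ(554): factorise 554 = 2 · 277, so φ(554) = (2 − 1) · (277 − 1) = 1 · 276 = 276. The nonzero elements number 554 − 1 = 553. Hence the nonzero zero-divisors number 553 − 276 = 277.

Final answer: Z/554Z has 277 nonzero zero-divisors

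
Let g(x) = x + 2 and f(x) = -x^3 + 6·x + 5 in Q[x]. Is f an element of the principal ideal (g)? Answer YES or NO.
In Q[x] the ideal (g) consists of all multiples of g, so f ∈ (g) iff g | f, i.e. iff the remainder of f on division by g is 0. Divide f by g (g is monic, so eliminate the leading term of the running remainder at each step):
  leading term -x^3: subtract (-x^2)·g(x) = -x^3 - 2·x^2, leaving 2·x^2 + 6·x + 5
  leading term 2·x^2: subtract (2·x)·g(x) = 2·x^2 + 4·x, leaving 2·x + 5
  leading term 2·x: subtract (2)·g(x) = 2·x + 4, leaving 1
The remainder r(x) = 1 ≠ 0 (and deg r < deg g), so g ∤ f, i.e. f ∉ (g).

Final answer: NO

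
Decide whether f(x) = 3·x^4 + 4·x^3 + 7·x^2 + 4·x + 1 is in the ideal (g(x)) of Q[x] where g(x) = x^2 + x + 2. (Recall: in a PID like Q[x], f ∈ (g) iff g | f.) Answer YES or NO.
In Q[x] the ideal (g) consists of all multiples of g, so f ∈ (g) iff g | f, i.e. iff the remainder of f on division by g is 0. Divide f by g (g is monic, so eliminate the leading term of the running remainder at each step):
  leading term 3·x^4: subtract (3·x^2)·g(x) = 3·x^4 + 3·x^3 + 6·x^2, leaving x^3 + x^2 + 4·x + 1
  leading term x^3: subtract (x)·g(x) = x^3 + x^2 + 2·x, leaving 2·x + 1
The remainder r(x) = 2·x + 1 ≠ 0 (and deg r < deg g), so g ∤ f, i.e. f ∉ (g).

Final answer: NO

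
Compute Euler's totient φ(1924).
φ(1924) = 864

φ is multiplicative, with φ(p^e) = p^e − p^(e−1). Factorise 1924 = 2^2 · 13 · 37. Then
  φ(1924) = (2^2 − 2^1) · (13 − 1) · (37 − 1) = 2 · 12 · 36 = 864.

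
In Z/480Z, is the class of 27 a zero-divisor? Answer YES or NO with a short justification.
YES

gcd(27, 480) = 3 > 1, so 27 is not a unit in Z/480Z. In Z/nZ every nonzero non-unit is a zero-divisor: explicitly, take b = 480/gcd = 160 ≠ 0 (mod 480); then 27·160 = 4320 = 9·480, i.e. 27·160 ≡ 0 (mod 480). So 27 is a zero-divisor.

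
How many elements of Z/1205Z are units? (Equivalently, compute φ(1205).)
An element a ∈ Z/1205Z is a unit iff gcd(a, 1205) = 1, so the number of units is φ(1205). φ is multiplicative, with φ(p^e) = p^e − p^(e−1). Factorise 1205 = 5 · 241. Then
  φ(1205) = (5 − 1) · (241 − 1) = 4 · 240 = 960.

Final answer: Z/1205Z has φ(1205) = 960 units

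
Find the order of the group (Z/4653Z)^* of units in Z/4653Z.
|(Z/4653Z)^*| = 2760

(Z/4653Z)^* consists of the classes a with gcd(a, 4653) = 1, so its order is φ(4653). φ is multiplicative, with φ(p^e) = p^e − p^(e−1). Factorise 4653 = 3^2 · 11 · 47. Then
  φ(4653) = (3^2 − 3^1) · (11 − 1) · (47 − 1) = 6 · 10 · 46 = 2760.
Thus |(Z/4653Z)^*| = 2760.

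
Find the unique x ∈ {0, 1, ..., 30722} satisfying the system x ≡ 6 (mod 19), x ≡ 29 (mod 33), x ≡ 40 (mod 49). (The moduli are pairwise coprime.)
x ≡ 23756 (mod 30723); the representative in [0, 30723) is 23756

The moduli 19, 33, 49 are pairwise coprime, so by the CRT there is a unique solution mod 19·33·49 = 30723.
Solve by successive substitution. Start with x ≡ 6 (mod 19).
  Combine with x ≡ 29 (mod 33): write x = 6 + 19·t and require 6 + 19·t ≡ 29 (mod 33), i.e. 19·t ≡ 29 − 6 ≡ 23 (mod 33). Since 19^(−1) ≡ 7 (mod 33), t ≡ 7·23 ≡ 29 (mod 33). So x ≡ 6 + 19·29 = 557 (mod 627).
  Combine with x ≡ 40 (mod 49): write x = 557 + 627·t and require 557 + 627·t ≡ 40 (mod 49), i.e. 627·t ≡ 40 − 557 ≡ 22 (mod 49). Since 627^(−1) ≡ 44 (mod 49) (627 ≡ 39 (mod 49)), t ≡ 44·22 ≡ 37 (mod 49). So x ≡ 557 + 627·37 = 23756 (mod 30723).
Unique solution in [0, 30723): x = 23756.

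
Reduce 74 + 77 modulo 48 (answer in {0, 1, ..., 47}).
7

Reduce the summands first: 74 ≡ 26, 77 ≡ 29 (mod 48), so 74 + 77 ≡ 26 + 29 (mod 48). 26 + 29 = 55; 55 = 1·48 + 7, so (74 + 77) mod 48 = 7.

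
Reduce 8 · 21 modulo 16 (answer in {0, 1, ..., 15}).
Reduce the factors first: 21 ≡ 5 (mod 16), so 8 · 21 ≡ 8 · 5 (mod 16). 8 · 5 = 40. Dividing by 16: 40 = 2·16 + 8. So (8 · 21) mod 16 = 8.

Final answer: 8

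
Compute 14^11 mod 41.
Use repeated squaring. Binary(11) = 1011. Walk through the bits of the exponent 11 left-to-right: at each bit after the leading one, square the running value, then multiply by 14 if the bit is 1 (always reducing mod 41):
  bit 1 = 1 (leading): start with 14.
  bit 2 = 0: square 14^2 = 196 ≡ 32 (mod 41).
  bit 3 = 1: square 32^2 = 1024 ≡ 40; bit is 1, so multiply 40·14 = 560 ≡ 27 (mod 41).
  bit 4 = 1: square 27^2 = 729 ≡ 32; bit is 1, so multiply 32·14 = 448 ≡ 38 (mod 41).
Final value: 14^11 ≡ 38 (mod 41).

Final answer: 38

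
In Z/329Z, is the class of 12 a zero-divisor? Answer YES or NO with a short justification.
gcd(12, 329) = 1, so 12 is a unit in Z/329Z (it has a multiplicative inverse). A unit cannot be a zero-divisor: if 12·b ≡ 0 then multiplying both sides by 12^(−1) gives b ≡ 0. So 12 is not a zero-divisor.

Final answer: NO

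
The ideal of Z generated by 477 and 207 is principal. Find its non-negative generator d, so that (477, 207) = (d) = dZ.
(477, 207) = (9); d = 9

In the PID Z, (a, b) is generated by gcd(a, b). Compute gcd(477, 207) with the extended Euclidean algorithm, tracking rows (r, s, t) with s·477 + t·207 = r:
  row A: (477, 1, 0)   [1·477 + 0·207 = 477]
  row B: (207, 0, 1)   [0·477 + 1·207 = 207]
  477 = 2·207 + 63   → row C = row A − 2·row B = (63, 1, −2)   [check: 1·477 − 2·207 = 63]
  207 = 3·63 + 18   → row D = row B − 3·row C = (18, −3, 7)   [check: −3·477 + 7·207 = 18]
  63 = 3·18 + 9   → row E = row C − 3·row D = (9, 10, −23)   [check: 10·477 − 23·207 = 9]
  18 = 2·9 + 0   → remainder 0, stop. gcd = 9 (last nonzero row E).
So gcd(477, 207) = 9, with Bézout identity 10·477 − 23·207 = 9. Containment (⊇): the Bézout identity exhibits 9 as an element of (477, 207), giving (9) ⊆ (477, 207). Containment (⊆): since 9 | 477 and 9 | 207 (477 = 9·53, 207 = 9·23), every Z-linear combination of 477 and 207 is divisible by 9, so (477, 207) ⊆ (9). Therefore (477, 207) = (9), d = 9.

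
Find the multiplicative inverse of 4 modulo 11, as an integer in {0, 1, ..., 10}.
4^(−1) ≡ 3 (mod 11)

Apply the extended Euclidean algorithm to (11, 4), tracking rows (r, s, t) with s·11 + t·4 = r. Each division r_prev = q·r_cur + r_new produces the new row as (previous row) − q·(current row):
  row A: (11, 1, 0)   [1·11 + 0·4 = 11]
  row B: (4, 0, 1)   [0·11 + 1·4 = 4]
  11 = 2·4 + 3   → row C = row A − 2·row B = (3, 1, −2)   [check: 1·11 − 2·4 = 3]
  4 = 1·3 + 1   → row D = row B − 1·row C = (1, −1, 3)   [check: −1·11 + 3·4 = 1]
  3 = 3·1 + 0   → remainder 0, stop. gcd = 1 (last nonzero row D).
The gcd is 1, so 4 is invertible mod 11. The last nonzero row gives −1·11 + 3·4 = 1, so t = 3. So 4^(−1) ≡ 3 (mod 11). Verify: 4 · 3 = 12 ≡ 1 (mod 11). ✓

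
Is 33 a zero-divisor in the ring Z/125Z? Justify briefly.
gcd(33, 125) = 1, so 33 is a unit in Z/125Z (it has a multiplicative inverse). A unit cannot be a zero-divisor: if 33·b ≡ 0 then multiplying both sides by 33^(−1) gives b ≡ 0. So 33 is not a zero-divisor.

Final answer: NO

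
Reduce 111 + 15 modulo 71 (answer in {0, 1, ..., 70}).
55

Reduce the summands first: 111 ≡ 40 (mod 71), so 111 + 15 ≡ 40 + 15 (mod 71). 40 + 15 = 55; 55 = 0·71 + 55, so (111 + 15) mod 71 = 55.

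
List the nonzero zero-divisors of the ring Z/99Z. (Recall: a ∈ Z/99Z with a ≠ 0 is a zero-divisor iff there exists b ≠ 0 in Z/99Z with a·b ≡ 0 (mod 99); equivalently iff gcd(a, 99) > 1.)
An element a ∈ Z/99Z (with a ≠ 0) is a zero-divisor iff gcd(a, 99) > 1 (because a is a unit precisely when gcd(a, n) = 1, and in Z/nZ every nonzero, non-unit element is a zero-divisor). Scan a = 1, ..., 98 and keep those with gcd(a, 99) > 1:
  gcd(3, 99) = 3, gcd(6, 99) = 3, gcd(9, 99) = 9, gcd(11, 99) = 11, gcd(12, 99) = 3, gcd(15, 99) = 3, gcd(18, 99) = 9, gcd(21, 99) = 3, gcd(22, 99) = 11, gcd(24, 99) = 3, gcd(27, 99) = 9, gcd(30, 99) = 3, gcd(33, 99) = 33, gcd(36, 99) = 9, gcd(39, 99) = 3, gcd(42, 99) = 3, gcd(44, 99) = 11, gcd(45, 99) = 9, gcd(48, 99) = 3, gcd(51, 99) = 3, gcd(54, 99) = 9, gcd(55, 99) = 11, gcd(57, 99) = 3, gcd(60, 99) = 3, gcd(63, 99) = 9, gcd(66, 99) = 33, gcd(69, 99) = 3, gcd(72, 99) = 9, gcd(75, 99) = 3, gcd(77, 99) = 11, gcd(78, 99) = 3, gcd(81, 99) = 9, gcd(84, 99) = 3, gcd(87, 99) = 3, gcd(88, 99) = 11, gcd(90, 99) = 9, gcd(93, 99) = 3, gcd(96, 99) = 3.
All other a ∈ {1, ..., 98} have gcd(a, 99) = 1 and are units. So the nonzero zero-divisors are exactly the 38 values of a appearing in this scan.

Final answer: nonzero zero-divisors of Z/99Z = {3, 6, 9, 11, 12, 15, 18, 21, 22, 24, 27, 30, 33, 36, 39, 42, 44, 45, 48, 51, 54, 55, 57, 60, 63, 66, 69, 72, 75, 77, 78, 81, 84, 87, 88, 90, 93, 96}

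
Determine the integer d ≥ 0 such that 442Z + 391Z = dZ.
In the PID Z, (a, b) is generated by gcd(a, b). Compute gcd(442, 391) with the extended Euclidean algorithm, tracking rows (r, s, t) with s·442 + t·391 = r:
  row A: (442, 1, 0)   [1·442 + 0·391 = 442]
  row B: (391, 0, 1)   [0·442 + 1·391 = 391]
  442 = 1·391 + 51   → row C = row A − 1·row B = (51, 1, −1)   [check: 1·442 − 1·391 = 51]
  391 = 7·51 + 34   → row D = row B − 7·row C = (34, −7, 8)   [check: −7·442 + 8·391 = 34]
  51 = 1·34 + 17   → row E = row C − 1·row D = (17, 8, −9)   [check: 8·442 − 9·391 = 17]
  34 = 2·17 + 0   → remainder 0, stop. gcd = 17 (last nonzero row E).
So gcd(442, 391) = 17, with Bézout identity 8·442 − 9·391 = 17. Containment (⊇): the Bézout identity exhibits 17 as an element of (442, 391), giving (17) ⊆ (442, 391). Containment (⊆): since 17 | 442 and 17 | 391 (442 = 17·26, 391 = 17·23), every Z-linear combination of 442 and 391 is divisible by 17, so (442, 391) ⊆ (17). Therefore (442, 391) = (17), d = 17.

Final answer: (442, 391) = (17); d = 17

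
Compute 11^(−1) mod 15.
Apply the extended Euclidean algorithm to (15, 11), tracking rows (r, s, t) with s·15 + t·11 = r. Each division r_prev = q·r_cur + r_new produces the new row as (previous row) − q·(current row):
  row A: (15, 1, 0)   [1·15 + 0·11 = 15]
  row B: (11, 0, 1)   [0·15 + 1·11 = 11]
  15 = 1·11 + 4   → row C = row A − 1·row B = (4, 1, −1)   [check: 1·15 − 1·11 = 4]
  11 = 2·4 + 3   → row D = row B − 2·row C = (3, −2, 3)   [check: −2·15 + 3·11 = 3]
  4 = 1·3 + 1   → row E = row C − 1·row D = (1, 3, −4)   [check: 3·15 − 4·11 = 1]
  3 = 3·1 + 0   → remainder 0, stop. gcd = 1 (last nonzero row E).
The gcd is 1, so 11 is invertible mod 15. The last nonzero row gives 3·15 − 4·11 = 1, so t = −4. So 11^(−1) ≡ −4 ≡ 11 (mod 15). Verify: 11 · 11 = 121 ≡ 1 (mod 15). ✓

Final answer: 11^(−1) ≡ 11 (mod 15)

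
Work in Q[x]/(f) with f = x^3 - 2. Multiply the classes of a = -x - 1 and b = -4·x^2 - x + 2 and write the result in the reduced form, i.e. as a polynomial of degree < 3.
First multiply in Q[x] without reducing: a · b = 4·x^3 + 5·x^2 - x - 2. Now divide by f(x) = x^3 - 2, eliminating the leading term at each step:
  leading term 4·x^3: subtract (4)·f(x) = 4·x^3 - 8, leaving 5·x^2 - x + 6
The degree is now < 3, so this is the remainder. Hence a · b ≡ 5·x^2 - x + 6 in Q[x]/(f).

Final answer: a · b ≡ 5·x^2 - x + 6 (mod f(x))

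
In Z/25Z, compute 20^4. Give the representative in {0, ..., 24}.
0

Use repeated squaring. Binary(4) = 100. Walk through the bits of the exponent 4 left-to-right: at each bit after the leading one, square the running value, then multiply by 20 if the bit is 1 (always reducing mod 25):
  bit 1 = 1 (leading): start with 20.
  bit 2 = 0: square 20^2 = 400 ≡ 0 (mod 25).
  bit 3 = 0: square 0^2 = 0 (mod 25).
Final value: 20^4 ≡ 0 (mod 25).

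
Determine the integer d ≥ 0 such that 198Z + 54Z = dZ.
In the PID Z, (a, b) is generated by gcd(a, b). Compute gcd(198, 54) with the extended Euclidean algorithm, tracking rows (r, s, t) with s·198 + t·54 = r:
  row A: (198, 1, 0)   [1·198 + 0·54 = 198]
  row B: (54, 0, 1)   [0·198 + 1·54 = 54]
  198 = 3·54 + 36   → row C = row A − 3·row B = (36, 1, −3)   [check: 1·198 − 3·54 = 36]
  54 = 1·36 + 18   → row D = row B − 1·row C = (18, −1, 4)   [check: −1·198 + 4·54 = 18]
  36 = 2·18 + 0   → remainder 0, stop. gcd = 18 (last nonzero row D).
So gcd(198, 54) = 18, with Bézout identity −1·198 + 4·54 = 18. Containment (⊇): the Bézout identity exhibits 18 as an element of (198, 54), giving (18) ⊆ (198, 54). Containment (⊆): since 18 | 198 and 18 | 54 (198 = 18·11, 54 = 18·3), every Z-linear combination of 198 and 54 is divisible by 18, so (198, 54) ⊆ (18). Therefore (198, 54) = (18), d = 18.

Final answer: (198, 54) = (18); d = 18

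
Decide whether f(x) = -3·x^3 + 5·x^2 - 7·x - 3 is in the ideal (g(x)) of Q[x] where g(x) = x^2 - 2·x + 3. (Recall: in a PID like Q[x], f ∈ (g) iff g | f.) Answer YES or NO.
In Q[x] the ideal (g) consists of all multiples of g, so f ∈ (g) iff g | f, i.e. iff the remainder of f on division by g is 0. Divide f by g (g is monic, so eliminate the leading term of the running remainder at each step):
  leading term -3·x^3: subtract (-3·x)·g(x) = -3·x^3 + 6·x^2 - 9·x, leaving -x^2 + 2·x - 3
  leading term -x^2: subtract (-1)·g(x) = -x^2 + 2·x - 3, leaving 0
The remainder is 0, so f(x) = g(x) · h(x) with h(x) = -3·x - 1. Hence g | f, i.e. f ∈ (g).

Final answer: YES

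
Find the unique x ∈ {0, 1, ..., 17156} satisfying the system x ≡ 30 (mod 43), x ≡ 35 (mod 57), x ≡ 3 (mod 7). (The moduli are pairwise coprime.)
x ≡ 5792 (mod 17157); the representative in [0, 17157) is 5792

The moduli 43, 57, 7 are pairwise coprime, so by the CRT there is a unique solution mod 43·57·7 = 17157.
Solve by successive substitution. Start with x ≡ 30 (mod 43).
  Combine with x ≡ 35 (mod 57): write x = 30 + 43·t and require 30 + 43·t ≡ 35 (mod 57), i.e. 43·t ≡ 35 − 30 ≡ 5 (mod 57). Since 43^(−1) ≡ 4 (mod 57), t ≡ 4·5 ≡ 20 (mod 57). So x ≡ 30 + 43·20 = 890 (mod 2451).
  Combine with x ≡ 3 (mod 7): write x = 890 + 2451·t and require 890 + 2451·t ≡ 3 (mod 7), i.e. 2451·t ≡ 3 − 890 ≡ 2 (mod 7). Since 2451^(−1) ≡ 1 (mod 7) (2451 ≡ 1 (mod 7)), t ≡ 1·2 ≡ 2 (mod 7). So x ≡ 890 + 2451·2 = 5792 (mod 17157).
Unique solution in [0, 17157): x = 5792.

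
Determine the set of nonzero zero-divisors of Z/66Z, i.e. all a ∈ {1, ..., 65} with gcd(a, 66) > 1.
An element a ∈ Z/66Z (with a ≠ 0) is a zero-divisor iff gcd(a, 66) > 1 (because a is a unit precisely when gcd(a, n) = 1, and in Z/nZ every nonzero, non-unit element is a zero-divisor). Scan a = 1, ..., 65 and keep those with gcd(a, 66) > 1:
  gcd(2, 66) = 2, gcd(3, 66) = 3, gcd(4, 66) = 2, gcd(6, 66) = 6, gcd(8, 66) = 2, gcd(9, 66) = 3, gcd(10, 66) = 2, gcd(11, 66) = 11, gcd(12, 66) = 6, gcd(14, 66) = 2, gcd(15, 66) = 3, gcd(16, 66) = 2, gcd(18, 66) = 6, gcd(20, 66) = 2, gcd(21, 66) = 3, gcd(22, 66) = 22, gcd(24, 66) = 6, gcd(26, 66) = 2, gcd(27, 66) = 3, gcd(28, 66) = 2, gcd(30, 66) = 6, gcd(32, 66) = 2, gcd(33, 66) = 33, gcd(34, 66) = 2, gcd(36, 66) = 6, gcd(38, 66) = 2, gcd(39, 66) = 3, gcd(40, 66) = 2, gcd(42, 66) = 6, gcd(44, 66) = 22, gcd(45, 66) = 3, gcd(46, 66) = 2, gcd(48, 66) = 6, gcd(50, 66) = 2, gcd(51, 66) = 3, gcd(52, 66) = 2, gcd(54, 66) = 6, gcd(55, 66) = 11, gcd(56, 66) = 2, gcd(57, 66) = 3, gcd(58, 66) = 2, gcd(60, 66) = 6, gcd(62, 66) = 2, gcd(63, 66) = 3, gcd(64, 66) = 2.
All other a ∈ {1, ..., 65} have gcd(a, 66) = 1 and are units. So the nonzero zero-divisors are exactly the 45 values of a appearing in this scan.

Final answer: nonzero zero-divisors of Z/66Z = {2, 3, 4, 6, 8, 9, 10, 11, 12, 14, 15, 16, 18, 20, 21, 22, 24, 26, 27, 28, 30, 32, 33, 34, 36, 38, 39, 40, 42, 44, 45, 46, 48, 50, 51, 52, 54, 55, 56, 57, 58, 60, 62, 63, 64}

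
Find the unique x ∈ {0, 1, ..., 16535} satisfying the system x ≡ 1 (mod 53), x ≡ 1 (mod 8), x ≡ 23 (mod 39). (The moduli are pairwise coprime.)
x ≡ 8057 (mod 16536); the representative in [0, 16536) is 8057

The moduli 53, 8, 39 are pairwise coprime, so by the CRT there is a unique solution mod 53·8·39 = 16536.
Solve by successive substitution. Start with x ≡ 1 (mod 53).
  Combine with x ≡ 1 (mod 8): write x = 1 + 53·t and require 1 + 53·t ≡ 1 (mod 8), i.e. 53·t ≡ 1 − 1 ≡ 0 (mod 8). Since 53^(−1) ≡ 5 (mod 8) (53 ≡ 5 (mod 8)), t ≡ 5·0 ≡ 0 (mod 8). So x ≡ 1 + 53·0 = 1 (mod 424).
  Combine with x ≡ 23 (mod 39): write x = 1 + 424·t and require 1 + 424·t ≡ 23 (mod 39), i.e. 424·t ≡ 23 − 1 ≡ 22 (mod 39). Since 424^(−1) ≡ 31 (mod 39) (424 ≡ 34 (mod 39)), t ≡ 31·22 ≡ 19 (mod 39). So x ≡ 1 + 424·19 = 8057 (mod 16536).
Unique solution in [0, 16536): x = 8057.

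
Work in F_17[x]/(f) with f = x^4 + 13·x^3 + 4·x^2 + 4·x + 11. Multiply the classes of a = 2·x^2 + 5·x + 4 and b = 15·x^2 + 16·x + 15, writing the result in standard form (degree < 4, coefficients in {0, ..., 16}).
Multiply as integer polynomials: a · b = 30·x^4 + 107·x^3 + 170·x^2 + 139·x + 60. Reducing coefficients mod 17: a · b ≡ 13·x^4 + 5·x^3 + 3·x + 9. Now divide by f(x) = x^4 + 13·x^3 + 4·x^2 + 4·x + 11 in F_17[x], eliminating the leading term at each step:
  leading term 13·x^4: subtract (13)·f(x) = 13·x^4 + 16·x^3 + x^2 + x + 7, leaving 6·x^3 + 16·x^2 + 2·x + 2 (coefficients mod 17)
The degree is now < 4, so this is the remainder. Hence a · b ≡ 6·x^3 + 16·x^2 + 2·x + 2 in F_17[x]/(f).

Final answer: a · b ≡ 6·x^3 + 16·x^2 + 2·x + 2 (mod f(x))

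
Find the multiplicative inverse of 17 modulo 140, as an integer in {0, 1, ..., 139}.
17^(−1) ≡ 33 (mod 140)

Apply the extended Euclidean algorithm to (140, 17), tracking rows (r, s, t) with s·140 + t·17 = r. Each division r_prev = q·r_cur + r_new produces the new row as (previous row) − q·(current row):
  row A: (140, 1, 0)   [1·140 + 0·17 = 140]
  row B: (17, 0, 1)   [0·140 + 1·17 = 17]
  140 = 8·17 + 4   → row C = row A − 8·row B = (4, 1, −8)   [check: 1·140 − 8·17 = 4]
  17 = 4·4 + 1   → row D = row B − 4·row C = (1, −4, 33)   [check: −4·140 + 33·17 = 1]
  4 = 4·1 + 0   → remainder 0, stop. gcd = 1 (last nonzero row D).
The gcd is 1, so 17 is invertible mod 140. The last nonzero row gives −4·140 + 33·17 = 1, so t = 33. So 17^(−1) ≡ 33 (mod 140). Verify: 17 · 33 = 561 ≡ 1 (mod 140). ✓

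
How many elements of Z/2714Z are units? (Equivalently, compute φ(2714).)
Z/2714Z has φ(2714) = 1276 units

An element a ∈ Z/2714Z is a unit iff gcd(a, 2714) = 1, so the number of units is φ(2714). φ is multiplicative, with φ(p^e) = p^e − p^(e−1). Factorise 2714 = 2 · 23 · 59. Then
  φ(2714) = (2 − 1) · (23 − 1) · (59 − 1) = 1 · 22 · 58 = 1276.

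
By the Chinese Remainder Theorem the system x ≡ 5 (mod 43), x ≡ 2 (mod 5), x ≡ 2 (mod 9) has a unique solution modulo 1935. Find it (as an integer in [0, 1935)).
The moduli 43, 5, 9 are pairwise coprime, so by the CRT there is a unique solution mod 43·5·9 = 1935.
Solve by successive substitution. Start with x ≡ 5 (mod 43).
  Combine with x ≡ 2 (mod 5): write x = 5 + 43·t and require 5 + 43·t ≡ 2 (mod 5), i.e. 43·t ≡ 2 − 5 ≡ 2 (mod 5). Since 43^(−1) ≡ 2 (mod 5) (43 ≡ 3 (mod 5)), t ≡ 2·2 ≡ 4 (mod 5). So x ≡ 5 + 43·4 = 177 (mod 215).
  Combine with x ≡ 2 (mod 9): write x = 177 + 215·t and require 177 + 215·t ≡ 2 (mod 9), i.e. 215·t ≡ 2 − 177 ≡ 5 (mod 9). Since 215^(−1) ≡ 8 (mod 9) (215 ≡ 8 (mod 9)), t ≡ 8·5 ≡ 4 (mod 9). So x ≡ 177 + 215·4 = 1037 (mod 1935).
Unique solution in [0, 1935): x = 1037.

Final answer: x ≡ 1037 (mod 1935); the representative in [0, 1935) is 1037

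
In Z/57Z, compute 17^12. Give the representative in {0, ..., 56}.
49

Use repeated squaring. Binary(12) = 1100. Walk through the bits of the exponent 12 left-to-right: at each bit after the leading one, square the running value, then multiply by 17 if the bit is 1 (always reducing mod 57):
  bit 1 = 1 (leading): start with 17.
  bit 2 = 1: square 17^2 = 289 ≡ 4; bit is 1, so multiply 4·17 = 68 ≡ 11 (mod 57).
  bit 3 = 0: square 11^2 = 121 ≡ 7 (mod 57).
  bit 4 = 0: square 7^2 = 49 (mod 57).
Final value: 17^12 ≡ 49 (mod 57).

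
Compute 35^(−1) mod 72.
35^(−1) ≡ 35 (mod 72)

Apply the extended Euclidean algorithm to (72, 35), tracking rows (r, s, t) with s·72 + t·35 = r. Each division r_prev = q·r_cur + r_new produces the new row as (previous row) − q·(current row):
  row A: (72, 1, 0)   [1·72 + 0·35 = 72]
  row B: (35, 0, 1)   [0·72 + 1·35 = 35]
  72 = 2·35 + 2   → row C = row A − 2·row B = (2, 1, −2)   [check: 1·72 − 2·35 = 2]
  35 = 17·2 + 1   → row D = row B − 17·row C = (1, −17, 35)   [check: −17·72 + 35·35 = 1]
  2 = 2·1 + 0   → remainder 0, stop. gcd = 1 (last nonzero row D).
The gcd is 1, so 35 is invertible mod 72. The last nonzero row gives −17·72 + 35·35 = 1, so t = 35. So 35^(−1) ≡ 35 (mod 72). Verify: 35 · 35 = 1225 ≡ 1 (mod 72). ✓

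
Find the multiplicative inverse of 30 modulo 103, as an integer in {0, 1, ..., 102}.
30^(−1) ≡ 79 (mod 103)

Apply the extended Euclidean algorithm to (103, 30), tracking rows (r, s, t) with s·103 + t·30 = r. Each division r_prev = q·r_cur + r_new produces the new row as (previous row) − q·(current row):
  row A: (103, 1, 0)   [1·103 + 0·30 = 103]
  row B: (30, 0, 1)   [0·103 + 1·30 = 30]
  103 = 3·30 + 13   → row C = row A − 3·row B = (13, 1, −3)   [check: 1·103 − 3·30 = 13]
  30 = 2·13 + 4   → row D = row B − 2·row C = (4, −2, 7)   [check: −2·103 + 7·30 = 4]
  13 = 3·4 + 1   → row E = row C − 3·row D = (1, 7, −24)   [check: 7·103 − 24·30 = 1]
  4 = 4·1 + 0   → remainder 0, stop. gcd = 1 (last nonzero row E).
The gcd is 1, so 30 is invertible mod 103. The last nonzero row gives 7·103 − 24·30 = 1, so t = −24. So 30^(−1) ≡ −24 ≡ 79 (mod 103). Verify: 30 · 79 = 2370 ≡ 1 (mod 103). ✓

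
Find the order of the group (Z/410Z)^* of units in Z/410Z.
|(Z/410Z)^*| = 160

(Z/410Z)^* consists of the classes a with gcd(a, 410) = 1, so its order is φ(410). φ is multiplicative, with φ(p^e) = p^e − p^(e−1). Factorise 410 = 2 · 5 · 41. Then
  φ(410) = (2 − 1) · (5 − 1) · (41 − 1) = 1 · 4 · 40 = 160.
Thus |(Z/410Z)^*| = 160.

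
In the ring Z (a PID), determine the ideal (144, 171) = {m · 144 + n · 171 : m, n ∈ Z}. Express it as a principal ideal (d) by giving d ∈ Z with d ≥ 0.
(144, 171) = (9); d = 9

In the PID Z, (a, b) is generated by gcd(a, b). Compute gcd(171, 144) with the extended Euclidean algorithm, tracking rows (r, s, t) with s·171 + t·144 = r:
  row A: (171, 1, 0)   [1·171 + 0·144 = 171]
  row B: (144, 0, 1)   [0·171 + 1·144 = 144]
  171 = 1·144 + 27   → row C = row A − 1·row B = (27, 1, −1)   [check: 1·171 − 1·144 = 27]
  144 = 5·27 + 9   → row D = row B − 5·row C = (9, −5, 6)   [check: −5·171 + 6·144 = 9]
  27 = 3·9 + 0   → remainder 0, stop. gcd = 9 (last nonzero row D).
So gcd(144, 171) = 9, with Bézout identity −5·171 + 6·144 = 9. Containment (⊇): the Bézout identity exhibits 9 as an element of (144, 171), giving (9) ⊆ (144, 171). Containment (⊆): since 9 | 144 and 9 | 171 (144 = 9·16, 171 = 9·19), every Z-linear combination of 144 and 171 is divisible by 9, so (144, 171) ⊆ (9). Therefore (144, 171) = (9), d = 9.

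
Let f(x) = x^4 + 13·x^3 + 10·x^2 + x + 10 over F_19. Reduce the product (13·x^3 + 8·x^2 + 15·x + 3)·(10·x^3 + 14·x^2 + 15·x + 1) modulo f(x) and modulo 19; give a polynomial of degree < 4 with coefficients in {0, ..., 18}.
a · b ≡ 9·x^3 + 7·x^2 + x + 6 (mod f(x))

Multiply as integer polynomials: a · b = 130·x^6 + 262·x^5 + 457·x^4 + 373·x^3 + 275·x^2 + 60·x + 3. Reducing coefficients mod 19: a · b ≡ 16·x^6 + 15·x^5 + x^4 + 12·x^3 + 9·x^2 + 3·x + 3. Now divide by f(x) = x^4 + 13·x^3 + 10·x^2 + x + 10 in F_19[x], eliminating the leading term at each step:
  leading term 16·x^6: subtract (16·x^2)·f(x) = 16·x^6 + 18·x^5 + 8·x^4 + 16·x^3 + 8·x^2, leaving 16·x^5 + 12·x^4 + 15·x^3 + x^2 + 3·x + 3 (coefficients mod 19)
  leading term 16·x^5: subtract (16·x)·f(x) = 16·x^5 + 18·x^4 + 8·x^3 + 16·x^2 + 8·x, leaving 13·x^4 + 7·x^3 + 4·x^2 + 14·x + 3 (coefficients mod 19)
  leading term 13·x^4: subtract (13)·f(x) = 13·x^4 + 17·x^3 + 16·x^2 + 13·x + 16, leaving 9·x^3 + 7·x^2 + x + 6 (coefficients mod 19)
The degree is now < 4, so this is the remainder. Hence a · b ≡ 9·x^3 + 7·x^2 + x + 6 in F_19[x]/(f).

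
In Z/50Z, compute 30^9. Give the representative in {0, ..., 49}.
Use repeated squaring. Binary(9) = 1001. Walk through the bits of the exponent 9 left-to-right: at each bit after the leading one, square the running value, then multiply by 30 if the bit is 1 (always reducing mod 50):
  bit 1 = 1 (leading): start with 30.
  bit 2 = 0: square 30^2 = 900 ≡ 0 (mod 50).
  bit 3 = 0: square 0^2 = 0 (mod 50).
  bit 4 = 1: square 0^2 = 0; bit is 1, so multiply 0·30 = 0 (mod 50).
Final value: 30^9 ≡ 0 (mod 50).

Final answer: 0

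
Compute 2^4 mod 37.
Use repeated squaring. Binary(4) = 100. Walk through the bits of the exponent 4 left-to-right: at each bit after the leading one, square the running value, then multiply by 2 if the bit is 1 (always reducing mod 37):
  bit 1 = 1 (leading): start with 2.
  bit 2 = 0: square 2^2 = 4 (mod 37).
  bit 3 = 0: square 4^2 = 16 (mod 37).
Final value: 2^4 ≡ 16 (mod 37).

Final answer: 16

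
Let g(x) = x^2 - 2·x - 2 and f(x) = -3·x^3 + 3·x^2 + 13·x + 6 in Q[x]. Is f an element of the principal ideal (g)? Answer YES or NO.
In Q[x] the ideal (g) consists of all multiples of g, so f ∈ (g) iff g | f, i.e. iff the remainder of f on division by g is 0. Divide f by g (g is monic, so eliminate the leading term of the running remainder at each step):
  leading term -3·x^3: subtract (-3·x)·g(x) = -3·x^3 + 6·x^2 + 6·x, leaving -3·x^2 + 7·x + 6
  leading term -3·x^2: subtract (-3)·g(x) = -3·x^2 + 6·x + 6, leaving x
The remainder r(x) = x ≠ 0 (and deg r < deg g), so g ∤ f, i.e. f ∉ (g).

Final answer: NO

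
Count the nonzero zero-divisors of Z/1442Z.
In Z/1442Z each nonzero element is either a unit (gcd with 1442 is 1) or a zero-divisor (gcd > 1). The number of units is φ(1442): factorise 1442 = 2 · 7 · 103, so φ(1442) = (2 − 1) · (7 − 1) · (103 − 1) = 1 · 6 · 102 = 612. The nonzero elements number 1442 − 1 = 1441. Hence the nonzero zero-divisors number 1441 − 612 = 829.

Final answer: Z/1442Z has 829 nonzero zero-divisors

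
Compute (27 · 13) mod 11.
Reduce the factors first: 27 ≡ 5, 13 ≡ 2 (mod 11), so 27 · 13 ≡ 5 · 2 (mod 11). 5 · 2 = 10. Dividing by 11: 10 = 0·11 + 10. So (27 · 13) mod 11 = 10.

Final answer: 10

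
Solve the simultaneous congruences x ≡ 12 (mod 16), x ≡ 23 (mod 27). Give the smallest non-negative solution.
The moduli 16, 27 are pairwise coprime, so by the CRT there is a unique solution mod 16·27 = 432.
Solve by successive substitution. Start with x ≡ 12 (mod 16).
  Combine with x ≡ 23 (mod 27): write x = 12 + 16·t and require 12 + 16·t ≡ 23 (mod 27), i.e. 16·t ≡ 23 − 12 ≡ 11 (mod 27). Since 16^(−1) ≡ 22 (mod 27), t ≡ 22·11 ≡ 26 (mod 27). So x ≡ 12 + 16·26 = 428 (mod 432).
Unique solution in [0, 432): x = 428.

Final answer: x ≡ 428 (mod 432); the representative in [0, 432) is 428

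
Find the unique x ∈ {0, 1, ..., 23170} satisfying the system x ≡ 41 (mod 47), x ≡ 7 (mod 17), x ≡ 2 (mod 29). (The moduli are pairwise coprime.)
The moduli 47, 17, 29 are pairwise coprime, so by the CRT there is a unique solution mod 47·17·29 = 23171.
Solve by successive substitution. Start with x ≡ 41 (mod 47).
  Combine with x ≡ 7 (mod 17): write x = 41 + 47·t and require 41 + 47·t ≡ 7 (mod 17), i.e. 47·t ≡ 7 − 41 ≡ 0 (mod 17). Since 47^(−1) ≡ 4 (mod 17) (47 ≡ 13 (mod 17)), t ≡ 4·0 ≡ 0 (mod 17). So x ≡ 41 + 47·0 = 41 (mod 799).
  Combine with x ≡ 2 (mod 29): write x = 41 + 799·t and require 41 + 799·t ≡ 2 (mod 29), i.e. 799·t ≡ 2 − 41 ≡ 19 (mod 29). Since 799^(−1) ≡ 20 (mod 29) (799 ≡ 16 (mod 29)), t ≡ 20·19 ≡ 3 (mod 29). So x ≡ 41 + 799·3 = 2438 (mod 23171).
Unique solution in [0, 23171): x = 2438.

Final answer: x ≡ 2438 (mod 23171); the representative in [0, 23171) is 2438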